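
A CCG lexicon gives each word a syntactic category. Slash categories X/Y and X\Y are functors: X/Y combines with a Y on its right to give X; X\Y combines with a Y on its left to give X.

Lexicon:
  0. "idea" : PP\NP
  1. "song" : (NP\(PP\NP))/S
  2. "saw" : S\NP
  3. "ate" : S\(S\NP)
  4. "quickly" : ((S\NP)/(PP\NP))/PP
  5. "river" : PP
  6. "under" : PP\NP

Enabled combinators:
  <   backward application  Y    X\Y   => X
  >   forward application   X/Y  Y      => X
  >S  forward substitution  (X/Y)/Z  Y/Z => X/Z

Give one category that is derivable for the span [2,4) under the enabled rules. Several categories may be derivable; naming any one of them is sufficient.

S

[0,7] S   <
  [0,4] NP   <
    [0,1] "idea" : PP\NP
    [1,4] NP\(PP\NP)   >
      [1,2] "song" : (NP\(PP\NP))/S
      [2,4] S   <
        [2,3] "saw" : S\NP
        [3,4] "ate" : S\(S\NP)
  [4,7] S\NP   >
    [4,6] (S\NP)/(PP\NP)   >
      [4,5] "quickly" : ((S\NP)/(PP\NP))/PP
      [5,6] "river" : PP
    [6,7] "under" : PP\NP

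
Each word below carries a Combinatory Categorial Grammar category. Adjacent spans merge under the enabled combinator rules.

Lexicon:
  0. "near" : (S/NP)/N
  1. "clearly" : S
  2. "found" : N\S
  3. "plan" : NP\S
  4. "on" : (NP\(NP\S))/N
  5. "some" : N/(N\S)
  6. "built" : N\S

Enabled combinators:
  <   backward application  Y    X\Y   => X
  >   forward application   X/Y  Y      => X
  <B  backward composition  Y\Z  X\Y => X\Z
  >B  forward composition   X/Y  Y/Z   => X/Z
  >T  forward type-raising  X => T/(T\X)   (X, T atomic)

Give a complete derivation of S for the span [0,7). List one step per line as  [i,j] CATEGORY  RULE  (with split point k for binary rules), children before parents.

[0,7] S   >
  [0,3] S/NP   >
    [0,1] "near" : (S/NP)/N
    [1,3] N   <
      [1,2] "clearly" : S
      [2,3] "found" : N\S
  [3,7] NP   <
    [3,4] "plan" : NP\S
    [4,7] NP\(NP\S)   >
      [4,5] "on" : (NP\(NP\S))/N
      [5,7] N   >
        [5,6] "some" : N/(N\S)
        [6,7] "built" : N\S

[0,1] (S/NP)/N  lex  "near"
[1,2] S  lex  "clearly"
[2,3] N\S  lex  "found"
[1,3] N  <  k=2
[0,3] S/NP  >  k=1
[3,4] NP\S  lex  "plan"
[4,5] (NP\(NP\S))/N  lex  "on"
[5,6] N/(N\S)  lex  "some"
[6,7] N\S  lex  "built"
[5,7] N  >  k=6
[4,7] NP\(NP\S)  >  k=5
[3,7] NP  <  k=4
[0,7] S  >  k=3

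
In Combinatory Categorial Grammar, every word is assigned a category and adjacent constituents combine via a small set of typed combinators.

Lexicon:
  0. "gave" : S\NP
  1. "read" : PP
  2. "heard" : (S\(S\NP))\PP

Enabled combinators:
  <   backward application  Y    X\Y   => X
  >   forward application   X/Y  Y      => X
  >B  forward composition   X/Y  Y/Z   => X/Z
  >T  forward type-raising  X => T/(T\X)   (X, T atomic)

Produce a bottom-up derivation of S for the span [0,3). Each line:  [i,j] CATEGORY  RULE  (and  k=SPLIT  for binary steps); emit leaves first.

[0,1] S\NP  lex  "gave"
[1,2] PP  lex  "read"
[2,3] (S\(S\NP))\PP  lex  "heard"
[1,3] S\(S\NP)  <  k=2
[0,3] S  <  k=1

[0,3] S   <
  [0,1] "gave" : S\NP
  [1,3] S\(S\NP)   <
    [1,2] "read" : PP
    [2,3] "heard" : (S\(S\NP))\PP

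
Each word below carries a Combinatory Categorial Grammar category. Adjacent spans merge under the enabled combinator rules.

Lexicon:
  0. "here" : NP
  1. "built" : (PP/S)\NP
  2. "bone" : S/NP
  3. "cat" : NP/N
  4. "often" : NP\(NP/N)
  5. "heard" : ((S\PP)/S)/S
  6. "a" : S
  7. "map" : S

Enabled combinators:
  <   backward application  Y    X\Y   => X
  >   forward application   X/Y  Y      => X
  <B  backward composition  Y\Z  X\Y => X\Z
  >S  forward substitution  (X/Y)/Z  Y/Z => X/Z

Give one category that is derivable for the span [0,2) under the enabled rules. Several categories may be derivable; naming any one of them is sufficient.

PP/S

[0,8] S   <
  [0,5] PP   >
    [0,2] PP/S   <
      [0,1] "here" : NP
      [1,2] "built" : (PP/S)\NP
    [2,5] S   >
      [2,3] "bone" : S/NP
      [3,5] NP   <
        [3,4] "cat" : NP/N
        [4,5] "often" : NP\(NP/N)
  [5,8] S\PP   >
    [5,7] (S\PP)/S   >
      [5,6] "heard" : ((S\PP)/S)/S
      [6,7] "a" : S
    [7,8] "map" : S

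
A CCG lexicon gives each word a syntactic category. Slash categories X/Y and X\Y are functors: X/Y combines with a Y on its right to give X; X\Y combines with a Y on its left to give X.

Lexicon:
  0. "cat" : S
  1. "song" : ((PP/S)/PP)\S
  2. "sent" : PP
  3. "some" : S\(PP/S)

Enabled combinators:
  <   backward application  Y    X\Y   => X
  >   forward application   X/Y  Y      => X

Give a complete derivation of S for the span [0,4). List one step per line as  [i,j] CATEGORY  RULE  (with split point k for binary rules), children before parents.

[0,4] S   <
  [0,3] PP/S   >
    [0,2] (PP/S)/PP   <
      [0,1] "cat" : S
      [1,2] "song" : ((PP/S)/PP)\S
    [2,3] "sent" : PP
  [3,4] "some" : S\(PP/S)

[0,1] S  lex  "cat"
[1,2] ((PP/S)/PP)\S  lex  "song"
[0,2] (PP/S)/PP  <  k=1
[2,3] PP  lex  "sent"
[0,3] PP/S  >  k=2
[3,4] S\(PP/S)  lex  "some"
[0,4] S  <  k=3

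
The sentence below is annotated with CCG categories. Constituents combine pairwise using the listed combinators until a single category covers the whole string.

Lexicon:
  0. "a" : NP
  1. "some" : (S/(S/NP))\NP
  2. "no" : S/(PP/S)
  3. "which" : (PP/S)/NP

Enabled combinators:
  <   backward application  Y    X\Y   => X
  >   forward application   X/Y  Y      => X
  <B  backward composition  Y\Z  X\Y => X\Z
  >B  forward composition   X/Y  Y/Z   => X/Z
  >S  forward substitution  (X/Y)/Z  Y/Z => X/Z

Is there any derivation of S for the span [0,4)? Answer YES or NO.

YES

[0,4] S   >
  [0,2] S/(S/NP)   <
    [0,1] "a" : NP
    [1,2] "some" : (S/(S/NP))\NP
  [2,4] S/NP   >B
    [2,3] "no" : S/(PP/S)
    [3,4] "which" : (PP/S)/NP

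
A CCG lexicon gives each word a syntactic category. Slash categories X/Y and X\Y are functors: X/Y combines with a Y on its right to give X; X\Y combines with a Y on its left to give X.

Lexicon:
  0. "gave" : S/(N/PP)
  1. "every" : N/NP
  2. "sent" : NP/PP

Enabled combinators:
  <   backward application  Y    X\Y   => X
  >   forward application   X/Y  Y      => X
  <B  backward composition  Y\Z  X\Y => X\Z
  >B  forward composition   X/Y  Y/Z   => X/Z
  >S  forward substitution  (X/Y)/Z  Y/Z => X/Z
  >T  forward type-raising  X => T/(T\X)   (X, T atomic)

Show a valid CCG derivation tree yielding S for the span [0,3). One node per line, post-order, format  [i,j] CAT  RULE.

[0,1] S/(N/PP)  lex  "gave"
[1,2] N/NP  lex  "every"
[2,3] NP/PP  lex  "sent"
[1,3] N/PP  >B  k=2
[0,3] S  >  k=1

[0,3] S   >
  [0,1] "gave" : S/(N/PP)
  [1,3] N/PP   >B
    [1,2] "every" : N/NP
    [2,3] "sent" : NP/PP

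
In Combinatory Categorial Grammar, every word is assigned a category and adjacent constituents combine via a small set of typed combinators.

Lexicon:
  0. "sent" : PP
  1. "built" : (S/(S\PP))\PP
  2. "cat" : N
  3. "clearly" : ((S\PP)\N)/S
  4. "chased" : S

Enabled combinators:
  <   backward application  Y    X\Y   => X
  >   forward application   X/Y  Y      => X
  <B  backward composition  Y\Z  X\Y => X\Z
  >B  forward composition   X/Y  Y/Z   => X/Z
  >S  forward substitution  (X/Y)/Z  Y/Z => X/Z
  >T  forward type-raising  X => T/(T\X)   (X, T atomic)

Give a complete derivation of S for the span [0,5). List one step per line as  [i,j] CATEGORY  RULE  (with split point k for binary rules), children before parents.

[0,1] PP  lex  "sent"
[1,2] (S/(S\PP))\PP  lex  "built"
[0,2] S/(S\PP)  <  k=1
[2,3] N  lex  "cat"
[3,4] ((S\PP)\N)/S  lex  "clearly"
[4,5] S  lex  "chased"
[3,5] (S\PP)\N  >  k=4
[2,5] S\PP  <  k=3
[0,5] S  >  k=2

[0,5] S   >
  [0,2] S/(S\PP)   <
    [0,1] "sent" : PP
    [1,2] "built" : (S/(S\PP))\PP
  [2,5] S\PP   <
    [2,3] "cat" : N
    [3,5] (S\PP)\N   >
      [3,4] "clearly" : ((S\PP)\N)/S
      [4,5] "chased" : S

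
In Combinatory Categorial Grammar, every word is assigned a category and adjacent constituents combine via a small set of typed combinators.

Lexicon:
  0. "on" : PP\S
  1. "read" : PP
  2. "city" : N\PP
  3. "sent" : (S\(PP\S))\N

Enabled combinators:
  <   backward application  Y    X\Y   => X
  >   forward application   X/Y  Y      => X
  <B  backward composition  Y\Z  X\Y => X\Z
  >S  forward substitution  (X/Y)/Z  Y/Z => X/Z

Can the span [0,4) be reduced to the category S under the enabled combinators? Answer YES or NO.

[0,4] S   <
  [0,1] "on" : PP\S
  [1,4] S\(PP\S)   <
    [1,3] N   <
      [1,2] "read" : PP
      [2,3] "city" : N\PP
    [3,4] "sent" : (S\(PP\S))\N

YES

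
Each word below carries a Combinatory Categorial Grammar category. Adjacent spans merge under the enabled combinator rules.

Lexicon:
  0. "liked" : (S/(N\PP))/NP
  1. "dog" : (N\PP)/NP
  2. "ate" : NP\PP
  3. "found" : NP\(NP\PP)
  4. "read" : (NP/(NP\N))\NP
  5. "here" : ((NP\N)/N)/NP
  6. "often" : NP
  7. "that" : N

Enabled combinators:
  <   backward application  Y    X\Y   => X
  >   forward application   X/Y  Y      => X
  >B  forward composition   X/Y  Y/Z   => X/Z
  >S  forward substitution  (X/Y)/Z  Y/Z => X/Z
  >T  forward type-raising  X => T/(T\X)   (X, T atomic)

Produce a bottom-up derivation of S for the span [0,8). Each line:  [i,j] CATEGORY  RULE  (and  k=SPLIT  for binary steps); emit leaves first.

[0,1] (S/(N\PP))/NP  lex  "liked"
[1,2] (N\PP)/NP  lex  "dog"
[0,2] S/NP  >S  k=1
[2,3] NP\PP  lex  "ate"
[3,4] NP\(NP\PP)  lex  "found"
[2,4] NP  <  k=3
[4,5] (NP/(NP\N))\NP  lex  "read"
[2,5] NP/(NP\N)  <  k=4
[5,6] ((NP\N)/N)/NP  lex  "here"
[6,7] NP  lex  "often"
[5,7] (NP\N)/N  >  k=6
[7,8] N  lex  "that"
[5,8] NP\N  >  k=7
[2,8] NP  >  k=5
[0,8] S  >  k=2

[0,8] S   >
  [0,2] S/NP   >S
    [0,1] "liked" : (S/(N\PP))/NP
    [1,2] "dog" : (N\PP)/NP
  [2,8] NP   >
    [2,5] NP/(NP\N)   <
      [2,4] NP   <
        [2,3] "ate" : NP\PP
        [3,4] "found" : NP\(NP\PP)
      [4,5] "read" : (NP/(NP\N))\NP
    [5,8] NP\N   >
      [5,7] (NP\N)/N   >
        [5,6] "here" : ((NP\N)/N)/NP
        [6,7] "often" : NP
      [7,8] "that" : N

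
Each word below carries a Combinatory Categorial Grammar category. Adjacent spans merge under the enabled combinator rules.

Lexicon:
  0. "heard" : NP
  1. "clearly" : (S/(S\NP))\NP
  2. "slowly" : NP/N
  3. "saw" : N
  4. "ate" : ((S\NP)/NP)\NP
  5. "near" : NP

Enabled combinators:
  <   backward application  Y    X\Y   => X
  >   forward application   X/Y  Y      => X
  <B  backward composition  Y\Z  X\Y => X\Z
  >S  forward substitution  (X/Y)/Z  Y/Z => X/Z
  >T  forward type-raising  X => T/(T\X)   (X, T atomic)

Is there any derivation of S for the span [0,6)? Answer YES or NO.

YES

[0,6] S   >
  [0,2] S/(S\NP)   <
    [0,1] "heard" : NP
    [1,2] "clearly" : (S/(S\NP))\NP
  [2,6] S\NP   >
    [2,5] (S\NP)/NP   <
      [2,4] NP   >
        [2,3] "slowly" : NP/N
        [3,4] "saw" : N
      [4,5] "ate" : ((S\NP)/NP)\NP
    [5,6] "near" : NP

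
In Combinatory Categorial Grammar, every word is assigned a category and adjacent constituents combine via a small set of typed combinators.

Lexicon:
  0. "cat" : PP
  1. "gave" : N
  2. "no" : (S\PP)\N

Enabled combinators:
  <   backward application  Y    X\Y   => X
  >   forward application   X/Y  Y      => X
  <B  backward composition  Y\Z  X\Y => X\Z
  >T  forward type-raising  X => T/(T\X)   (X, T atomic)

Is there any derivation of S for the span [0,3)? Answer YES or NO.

YES

[0,3] S   <
  [0,1] "cat" : PP
  [1,3] S\PP   <
    [1,2] "gave" : N
    [2,3] "no" : (S\PP)\N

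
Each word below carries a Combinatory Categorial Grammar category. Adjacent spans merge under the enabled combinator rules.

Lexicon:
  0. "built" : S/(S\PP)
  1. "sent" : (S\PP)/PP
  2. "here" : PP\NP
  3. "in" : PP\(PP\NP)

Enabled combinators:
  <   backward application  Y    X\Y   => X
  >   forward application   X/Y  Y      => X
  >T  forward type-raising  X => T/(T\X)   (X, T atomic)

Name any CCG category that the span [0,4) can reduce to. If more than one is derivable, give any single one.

[0,4] S   >
  [0,1] "built" : S/(S\PP)
  [1,4] S\PP   >
    [1,2] "sent" : (S\PP)/PP
    [2,4] PP   <
      [2,3] "here" : PP\NP
      [3,4] "in" : PP\(PP\NP)

S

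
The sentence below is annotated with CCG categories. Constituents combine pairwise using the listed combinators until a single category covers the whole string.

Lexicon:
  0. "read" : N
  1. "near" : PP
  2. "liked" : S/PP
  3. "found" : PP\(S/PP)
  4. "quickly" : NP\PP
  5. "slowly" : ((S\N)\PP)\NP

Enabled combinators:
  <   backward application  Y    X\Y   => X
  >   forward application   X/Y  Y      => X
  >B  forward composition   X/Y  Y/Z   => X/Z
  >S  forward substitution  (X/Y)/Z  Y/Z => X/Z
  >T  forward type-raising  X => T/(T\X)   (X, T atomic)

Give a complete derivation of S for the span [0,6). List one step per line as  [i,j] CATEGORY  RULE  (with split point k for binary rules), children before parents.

[0,6] S   <
  [0,1] "read" : N
  [1,6] S\N   <
    [1,2] "near" : PP
    [2,6] (S\N)\PP   <
      [2,5] NP   <
        [2,4] PP   <
          [2,3] "liked" : S/PP
          [3,4] "found" : PP\(S/PP)
        [4,5] "quickly" : NP\PP
      [5,6] "slowly" : ((S\N)\PP)\NP

[0,1] N  lex  "read"
[1,2] PP  lex  "near"
[2,3] S/PP  lex  "liked"
[3,4] PP\(S/PP)  lex  "found"
[2,4] PP  <  k=3
[4,5] NP\PP  lex  "quickly"
[2,5] NP  <  k=4
[5,6] ((S\N)\PP)\NP  lex  "slowly"
[2,6] (S\N)\PP  <  k=5
[1,6] S\N  <  k=2
[0,6] S  <  k=1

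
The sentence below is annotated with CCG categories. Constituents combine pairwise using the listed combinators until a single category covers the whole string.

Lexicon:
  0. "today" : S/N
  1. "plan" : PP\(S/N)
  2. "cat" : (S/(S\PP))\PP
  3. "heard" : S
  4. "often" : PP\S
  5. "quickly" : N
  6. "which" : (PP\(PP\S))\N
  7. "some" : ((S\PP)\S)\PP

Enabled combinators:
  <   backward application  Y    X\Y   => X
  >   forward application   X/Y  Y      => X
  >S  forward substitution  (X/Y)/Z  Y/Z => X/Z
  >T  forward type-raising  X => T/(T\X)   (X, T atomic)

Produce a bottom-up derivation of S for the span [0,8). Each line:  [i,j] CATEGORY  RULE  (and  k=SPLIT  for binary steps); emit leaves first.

[0,1] S/N  lex  "today"
[1,2] PP\(S/N)  lex  "plan"
[0,2] PP  <  k=1
[2,3] (S/(S\PP))\PP  lex  "cat"
[0,3] S/(S\PP)  <  k=2
[3,4] S  lex  "heard"
[4,5] PP\S  lex  "often"
[5,6] N  lex  "quickly"
[6,7] (PP\(PP\S))\N  lex  "which"
[5,7] PP\(PP\S)  <  k=6
[4,7] PP  <  k=5
[7,8] ((S\PP)\S)\PP  lex  "some"
[4,8] (S\PP)\S  <  k=7
[3,8] S\PP  <  k=4
[0,8] S  >  k=3

[0,8] S   >
  [0,3] S/(S\PP)   <
    [0,2] PP   <
      [0,1] "today" : S/N
      [1,2] "plan" : PP\(S/N)
    [2,3] "cat" : (S/(S\PP))\PP
  [3,8] S\PP   <
    [3,4] "heard" : S
    [4,8] (S\PP)\S   <
      [4,7] PP   <
        [4,5] "often" : PP\S
        [5,7] PP\(PP\S)   <
          [5,6] "quickly" : N
          [6,7] "which" : (PP\(PP\S))\N
      [7,8] "some" : ((S\PP)\S)\PP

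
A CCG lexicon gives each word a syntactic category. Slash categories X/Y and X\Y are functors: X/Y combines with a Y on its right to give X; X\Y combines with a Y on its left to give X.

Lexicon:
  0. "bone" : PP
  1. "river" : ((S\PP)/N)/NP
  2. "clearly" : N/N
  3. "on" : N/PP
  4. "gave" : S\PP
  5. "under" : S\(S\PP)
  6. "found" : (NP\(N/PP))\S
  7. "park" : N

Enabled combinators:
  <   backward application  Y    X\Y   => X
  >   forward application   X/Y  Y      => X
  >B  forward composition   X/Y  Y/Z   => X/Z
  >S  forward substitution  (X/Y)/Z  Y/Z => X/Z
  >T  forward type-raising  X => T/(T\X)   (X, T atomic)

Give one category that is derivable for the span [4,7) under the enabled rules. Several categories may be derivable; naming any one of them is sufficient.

[0,8] S   <
  [0,1] "bone" : PP
  [1,8] S\PP   >
    [1,7] (S\PP)/N   >
      [1,2] "river" : ((S\PP)/N)/NP
      [2,7] NP   <
        [2,4] N/PP   >B
          [2,3] "clearly" : N/N
          [3,4] "on" : N/PP
        [4,7] NP\(N/PP)   <
          [4,6] S   <
            [4,5] "gave" : S\PP
            [5,6] "under" : S\(S\PP)
          [6,7] "found" : (NP\(N/PP))\S
    [7,8] "park" : N

NP\(N/PP)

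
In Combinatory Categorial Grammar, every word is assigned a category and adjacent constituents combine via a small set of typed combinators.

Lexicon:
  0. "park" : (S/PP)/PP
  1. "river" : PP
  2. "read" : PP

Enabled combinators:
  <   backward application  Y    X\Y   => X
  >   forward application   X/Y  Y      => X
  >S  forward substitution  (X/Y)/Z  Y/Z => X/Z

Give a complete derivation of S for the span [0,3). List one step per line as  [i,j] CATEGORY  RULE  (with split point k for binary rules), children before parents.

[0,1] (S/PP)/PP  lex  "park"
[1,2] PP  lex  "river"
[0,2] S/PP  >  k=1
[2,3] PP  lex  "read"
[0,3] S  >  k=2

[0,3] S   >
  [0,2] S/PP   >
    [0,1] "park" : (S/PP)/PP
    [1,2] "river" : PP
  [2,3] "read" : PP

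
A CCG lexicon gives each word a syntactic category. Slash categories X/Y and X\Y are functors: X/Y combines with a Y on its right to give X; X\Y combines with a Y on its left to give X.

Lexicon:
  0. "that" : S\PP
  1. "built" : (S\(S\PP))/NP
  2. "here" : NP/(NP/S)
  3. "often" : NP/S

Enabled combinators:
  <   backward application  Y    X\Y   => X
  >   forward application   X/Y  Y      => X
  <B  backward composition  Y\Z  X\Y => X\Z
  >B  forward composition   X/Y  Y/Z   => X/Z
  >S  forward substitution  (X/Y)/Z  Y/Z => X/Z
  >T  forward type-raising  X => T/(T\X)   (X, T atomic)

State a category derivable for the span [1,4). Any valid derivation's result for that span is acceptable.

S\(S\PP)

[0,4] S   <
  [0,1] "that" : S\PP
  [1,4] S\(S\PP)   >
    [1,2] "built" : (S\(S\PP))/NP
    [2,4] NP   >
      [2,3] "here" : NP/(NP/S)
      [3,4] "often" : NP/S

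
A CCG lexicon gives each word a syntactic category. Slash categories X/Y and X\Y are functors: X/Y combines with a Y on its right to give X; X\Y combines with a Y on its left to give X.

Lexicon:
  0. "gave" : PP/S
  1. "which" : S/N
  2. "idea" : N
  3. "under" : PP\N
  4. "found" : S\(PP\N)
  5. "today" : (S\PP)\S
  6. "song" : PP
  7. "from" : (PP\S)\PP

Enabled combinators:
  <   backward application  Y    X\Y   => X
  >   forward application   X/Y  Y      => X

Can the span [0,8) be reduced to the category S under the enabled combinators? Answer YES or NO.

NO

PP/S S/N N PP\N S\(PP\N) (S\PP)\S PP (PP\S)\PP
CKY chart[0,8] = {PP}; S ∉ chart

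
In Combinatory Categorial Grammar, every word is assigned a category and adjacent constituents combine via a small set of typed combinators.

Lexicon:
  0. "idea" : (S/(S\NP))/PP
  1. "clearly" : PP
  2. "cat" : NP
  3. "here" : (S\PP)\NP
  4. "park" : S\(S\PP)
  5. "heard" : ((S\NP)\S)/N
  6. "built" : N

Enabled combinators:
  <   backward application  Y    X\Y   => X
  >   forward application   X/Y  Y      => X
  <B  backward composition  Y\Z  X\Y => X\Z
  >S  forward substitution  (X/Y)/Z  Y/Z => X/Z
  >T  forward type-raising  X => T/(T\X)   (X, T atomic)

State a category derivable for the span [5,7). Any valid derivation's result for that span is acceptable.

[0,7] S   >
  [0,2] S/(S\NP)   >
    [0,1] "idea" : (S/(S\NP))/PP
    [1,2] "clearly" : PP
  [2,7] S\NP   <
    [2,5] S   <
      [2,4] S\PP   <
        [2,3] "cat" : NP
        [3,4] "here" : (S\PP)\NP
      [4,5] "park" : S\(S\PP)
    [5,7] (S\NP)\S   >
      [5,6] "heard" : ((S\NP)\S)/N
      [6,7] "built" : N

(S\NP)\S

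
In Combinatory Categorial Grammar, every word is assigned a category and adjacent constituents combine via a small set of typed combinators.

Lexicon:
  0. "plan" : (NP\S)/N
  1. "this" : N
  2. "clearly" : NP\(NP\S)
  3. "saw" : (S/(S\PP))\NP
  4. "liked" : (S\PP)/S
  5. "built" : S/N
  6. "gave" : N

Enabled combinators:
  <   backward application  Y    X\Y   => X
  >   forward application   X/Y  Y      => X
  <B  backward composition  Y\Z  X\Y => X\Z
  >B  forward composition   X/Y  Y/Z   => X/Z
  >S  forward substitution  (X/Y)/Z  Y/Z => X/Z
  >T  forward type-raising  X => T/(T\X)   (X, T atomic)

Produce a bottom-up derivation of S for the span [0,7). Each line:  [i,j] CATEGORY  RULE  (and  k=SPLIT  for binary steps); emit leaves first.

[0,1] (NP\S)/N  lex  "plan"
[1,2] N  lex  "this"
[0,2] NP\S  >  k=1
[2,3] NP\(NP\S)  lex  "clearly"
[0,3] NP  <  k=2
[3,4] (S/(S\PP))\NP  lex  "saw"
[0,4] S/(S\PP)  <  k=3
[4,5] (S\PP)/S  lex  "liked"
[5,6] S/N  lex  "built"
[6,7] N  lex  "gave"
[5,7] S  >  k=6
[4,7] S\PP  >  k=5
[0,7] S  >  k=4

[0,7] S   >
  [0,4] S/(S\PP)   <
    [0,3] NP   <
      [0,2] NP\S   >
        [0,1] "plan" : (NP\S)/N
        [1,2] "this" : N
      [2,3] "clearly" : NP\(NP\S)
    [3,4] "saw" : (S/(S\PP))\NP
  [4,7] S\PP   >
    [4,5] "liked" : (S\PP)/S
    [5,7] S   >
      [5,6] "built" : S/N
      [6,7] "gave" : N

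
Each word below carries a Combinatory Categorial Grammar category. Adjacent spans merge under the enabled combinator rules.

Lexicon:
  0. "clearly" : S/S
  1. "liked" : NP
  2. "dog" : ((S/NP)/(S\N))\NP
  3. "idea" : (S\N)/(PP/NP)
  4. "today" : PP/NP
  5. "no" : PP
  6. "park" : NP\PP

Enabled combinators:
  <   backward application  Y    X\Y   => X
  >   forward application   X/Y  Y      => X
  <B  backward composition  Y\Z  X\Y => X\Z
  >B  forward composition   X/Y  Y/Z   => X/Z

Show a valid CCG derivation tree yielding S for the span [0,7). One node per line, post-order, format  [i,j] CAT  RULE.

[0,1] S/S  lex  "clearly"
[1,2] NP  lex  "liked"
[2,3] ((S/NP)/(S\N))\NP  lex  "dog"
[1,3] (S/NP)/(S\N)  <  k=2
[3,4] (S\N)/(PP/NP)  lex  "idea"
[4,5] PP/NP  lex  "today"
[3,5] S\N  >  k=4
[1,5] S/NP  >  k=3
[0,5] S/NP  >B  k=1
[5,6] PP  lex  "no"
[6,7] NP\PP  lex  "park"
[5,7] NP  <  k=6
[0,7] S  >  k=5

[0,7] S   >
  [0,5] S/NP   >B
    [0,1] "clearly" : S/S
    [1,5] S/NP   >
      [1,3] (S/NP)/(S\N)   <
        [1,2] "liked" : NP
        [2,3] "dog" : ((S/NP)/(S\N))\NP
      [3,5] S\N   >
        [3,4] "idea" : (S\N)/(PP/NP)
        [4,5] "today" : PP/NP
  [5,7] NP   <
    [5,6] "no" : PP
    [6,7] "park" : NP\PP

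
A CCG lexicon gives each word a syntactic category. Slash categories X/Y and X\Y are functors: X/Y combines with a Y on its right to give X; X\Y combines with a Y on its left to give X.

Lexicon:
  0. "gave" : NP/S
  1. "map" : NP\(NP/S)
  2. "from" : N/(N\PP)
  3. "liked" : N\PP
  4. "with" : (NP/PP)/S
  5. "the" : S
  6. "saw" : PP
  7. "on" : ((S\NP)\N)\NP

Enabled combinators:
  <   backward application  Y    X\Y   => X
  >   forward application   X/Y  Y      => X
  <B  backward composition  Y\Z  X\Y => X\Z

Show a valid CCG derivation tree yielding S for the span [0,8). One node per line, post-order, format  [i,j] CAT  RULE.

[0,8] S   <
  [0,2] NP   <
    [0,1] "gave" : NP/S
    [1,2] "map" : NP\(NP/S)
  [2,8] S\NP   <
    [2,4] N   >
      [2,3] "from" : N/(N\PP)
      [3,4] "liked" : N\PP
    [4,8] (S\NP)\N   <
      [4,7] NP   >
        [4,6] NP/PP   >
          [4,5] "with" : (NP/PP)/S
          [5,6] "the" : S
        [6,7] "saw" : PP
      [7,8] "on" : ((S\NP)\N)\NP

[0,1] NP/S  lex  "gave"
[1,2] NP\(NP/S)  lex  "map"
[0,2] NP  <  k=1
[2,3] N/(N\PP)  lex  "from"
[3,4] N\PP  lex  "liked"
[2,4] N  >  k=3
[4,5] (NP/PP)/S  lex  "with"
[5,6] S  lex  "the"
[4,6] NP/PP  >  k=5
[6,7] PP  lex  "saw"
[4,7] NP  >  k=6
[7,8] ((S\NP)\N)\NP  lex  "on"
[4,8] (S\NP)\N  <  k=7
[2,8] S\NP  <  k=4
[0,8] S  <  k=2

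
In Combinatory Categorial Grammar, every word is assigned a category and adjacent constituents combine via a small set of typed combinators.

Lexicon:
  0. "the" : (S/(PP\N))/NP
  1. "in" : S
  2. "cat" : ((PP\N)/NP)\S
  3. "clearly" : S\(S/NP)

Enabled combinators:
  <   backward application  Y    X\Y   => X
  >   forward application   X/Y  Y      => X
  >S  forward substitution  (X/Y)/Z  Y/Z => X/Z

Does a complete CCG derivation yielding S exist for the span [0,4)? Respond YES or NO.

[0,4] S   <
  [0,3] S/NP   >S
    [0,1] "the" : (S/(PP\N))/NP
    [1,3] (PP\N)/NP   <
      [1,2] "in" : S
      [2,3] "cat" : ((PP\N)/NP)\S
  [3,4] "clearly" : S\(S/NP)

YES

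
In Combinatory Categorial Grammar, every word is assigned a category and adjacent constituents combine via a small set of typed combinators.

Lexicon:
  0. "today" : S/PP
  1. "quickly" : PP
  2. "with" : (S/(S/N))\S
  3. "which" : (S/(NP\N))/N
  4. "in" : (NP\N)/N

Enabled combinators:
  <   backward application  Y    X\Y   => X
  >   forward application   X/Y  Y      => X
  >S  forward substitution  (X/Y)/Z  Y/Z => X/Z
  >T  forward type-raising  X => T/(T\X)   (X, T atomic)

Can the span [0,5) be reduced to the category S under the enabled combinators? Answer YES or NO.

YES

[0,5] S   >
  [0,3] S/(S/N)   <
    [0,2] S   >
      [0,1] "today" : S/PP
      [1,2] "quickly" : PP
    [2,3] "with" : (S/(S/N))\S
  [3,5] S/N   >S
    [3,4] "which" : (S/(NP\N))/N
    [4,5] "in" : (NP\N)/N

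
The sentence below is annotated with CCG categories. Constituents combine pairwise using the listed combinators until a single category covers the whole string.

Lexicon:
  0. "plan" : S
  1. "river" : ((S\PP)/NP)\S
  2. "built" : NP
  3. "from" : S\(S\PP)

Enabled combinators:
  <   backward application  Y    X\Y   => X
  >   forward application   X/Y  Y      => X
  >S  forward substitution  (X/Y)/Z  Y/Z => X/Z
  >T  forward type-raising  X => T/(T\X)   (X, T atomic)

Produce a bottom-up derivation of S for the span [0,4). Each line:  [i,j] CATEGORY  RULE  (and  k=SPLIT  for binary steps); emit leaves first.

[0,4] S   <
  [0,3] S\PP   >
    [0,2] (S\PP)/NP   <
      [0,1] "plan" : S
      [1,2] "river" : ((S\PP)/NP)\S
    [2,3] "built" : NP
  [3,4] "from" : S\(S\PP)

[0,1] S  lex  "plan"
[1,2] ((S\PP)/NP)\S  lex  "river"
[0,2] (S\PP)/NP  <  k=1
[2,3] NP  lex  "built"
[0,3] S\PP  >  k=2
[3,4] S\(S\PP)  lex  "from"
[0,4] S  <  k=3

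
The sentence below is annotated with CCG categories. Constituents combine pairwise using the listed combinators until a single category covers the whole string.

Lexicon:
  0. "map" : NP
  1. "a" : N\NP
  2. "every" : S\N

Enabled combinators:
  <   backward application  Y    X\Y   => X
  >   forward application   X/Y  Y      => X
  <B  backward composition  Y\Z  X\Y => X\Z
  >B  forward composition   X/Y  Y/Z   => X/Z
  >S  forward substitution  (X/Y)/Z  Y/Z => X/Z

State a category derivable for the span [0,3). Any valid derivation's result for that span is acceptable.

S

[0,3] S   <
  [0,2] N   <
    [0,1] "map" : NP
    [1,2] "a" : N\NP
  [2,3] "every" : S\N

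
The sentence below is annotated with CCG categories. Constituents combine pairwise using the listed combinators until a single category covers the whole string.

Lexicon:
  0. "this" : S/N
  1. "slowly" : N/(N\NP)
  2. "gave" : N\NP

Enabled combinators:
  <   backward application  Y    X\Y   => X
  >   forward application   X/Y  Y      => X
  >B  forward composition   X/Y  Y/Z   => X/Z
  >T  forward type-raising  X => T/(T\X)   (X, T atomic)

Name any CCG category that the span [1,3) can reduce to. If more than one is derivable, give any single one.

[0,3] S   >
  [0,1] "this" : S/N
  [1,3] N   >
    [1,2] "slowly" : N/(N\NP)
    [2,3] "gave" : N\NP

N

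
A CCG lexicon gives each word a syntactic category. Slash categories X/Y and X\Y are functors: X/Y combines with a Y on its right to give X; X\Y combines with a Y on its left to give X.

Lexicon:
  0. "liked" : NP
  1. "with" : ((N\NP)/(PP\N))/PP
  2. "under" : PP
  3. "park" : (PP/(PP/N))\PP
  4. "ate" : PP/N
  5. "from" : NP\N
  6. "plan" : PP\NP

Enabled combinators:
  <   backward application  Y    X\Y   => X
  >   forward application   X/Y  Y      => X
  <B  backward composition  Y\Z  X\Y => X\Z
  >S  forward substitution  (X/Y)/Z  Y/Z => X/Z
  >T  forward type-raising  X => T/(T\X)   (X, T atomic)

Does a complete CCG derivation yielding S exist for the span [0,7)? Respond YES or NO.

NP ((N\NP)/(PP\N))/PP PP (PP/(PP/N))\PP PP/N NP\N PP\NP
CKY chart[0,7] = {N, N/(N\N), NP/(NP\N), PP/(PP\N), S/(S\N)}; S ∉ chart

NO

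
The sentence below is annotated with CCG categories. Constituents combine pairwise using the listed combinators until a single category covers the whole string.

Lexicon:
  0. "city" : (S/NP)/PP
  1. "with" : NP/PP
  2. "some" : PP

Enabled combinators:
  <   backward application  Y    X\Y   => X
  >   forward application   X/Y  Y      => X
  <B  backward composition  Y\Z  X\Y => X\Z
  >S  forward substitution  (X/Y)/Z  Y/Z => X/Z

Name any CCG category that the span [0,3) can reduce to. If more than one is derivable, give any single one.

S

[0,3] S   >
  [0,2] S/PP   >S
    [0,1] "city" : (S/NP)/PP
    [1,2] "with" : NP/PP
  [2,3] "some" : PP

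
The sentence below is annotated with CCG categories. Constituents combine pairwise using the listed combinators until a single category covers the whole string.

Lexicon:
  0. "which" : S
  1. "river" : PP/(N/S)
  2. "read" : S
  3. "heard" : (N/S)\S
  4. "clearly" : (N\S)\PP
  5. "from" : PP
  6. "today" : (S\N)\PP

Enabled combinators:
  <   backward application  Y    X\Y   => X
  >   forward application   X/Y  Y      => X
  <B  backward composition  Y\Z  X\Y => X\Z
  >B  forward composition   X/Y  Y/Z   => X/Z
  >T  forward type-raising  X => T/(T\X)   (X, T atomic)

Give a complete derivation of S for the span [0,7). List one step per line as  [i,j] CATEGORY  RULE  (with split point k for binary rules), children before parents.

[0,1] S  lex  "which"
[1,2] PP/(N/S)  lex  "river"
[2,3] S  lex  "read"
[3,4] (N/S)\S  lex  "heard"
[2,4] N/S  <  k=3
[1,4] PP  >  k=2
[4,5] (N\S)\PP  lex  "clearly"
[1,5] N\S  <  k=4
[0,5] N  <  k=1
[5,6] PP  lex  "from"
[6,7] (S\N)\PP  lex  "today"
[5,7] S\N  <  k=6
[0,7] S  <  k=5

[0,7] S   <
  [0,5] N   <
    [0,1] "which" : S
    [1,5] N\S   <
      [1,4] PP   >
        [1,2] "river" : PP/(N/S)
        [2,4] N/S   <
          [2,3] "read" : S
          [3,4] "heard" : (N/S)\S
      [4,5] "clearly" : (N\S)\PP
  [5,7] S\N   <
    [5,6] "from" : PP
    [6,7] "today" : (S\N)\PP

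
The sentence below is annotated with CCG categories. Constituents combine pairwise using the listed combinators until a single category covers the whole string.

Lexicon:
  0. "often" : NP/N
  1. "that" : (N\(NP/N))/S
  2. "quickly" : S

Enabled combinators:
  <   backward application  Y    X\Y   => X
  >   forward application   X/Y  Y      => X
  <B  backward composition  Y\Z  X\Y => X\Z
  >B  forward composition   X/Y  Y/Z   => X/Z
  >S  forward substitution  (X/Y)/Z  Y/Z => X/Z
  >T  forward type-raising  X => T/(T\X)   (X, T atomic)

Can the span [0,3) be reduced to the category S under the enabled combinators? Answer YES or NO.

NP/N (N\(NP/N))/S S
CKY chart[0,3] = {N, N/(N\N), NP/(NP\N), PP/(PP\N), S/(S\N)}; S ∉ chart

NO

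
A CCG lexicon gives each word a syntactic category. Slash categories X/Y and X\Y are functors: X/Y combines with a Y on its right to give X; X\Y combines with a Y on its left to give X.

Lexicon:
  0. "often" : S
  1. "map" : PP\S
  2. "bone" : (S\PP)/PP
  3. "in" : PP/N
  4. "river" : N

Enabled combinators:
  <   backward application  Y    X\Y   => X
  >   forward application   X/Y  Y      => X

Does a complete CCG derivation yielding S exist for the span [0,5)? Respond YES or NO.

YES

[0,5] S   <
  [0,2] PP   <
    [0,1] "often" : S
    [1,2] "map" : PP\S
  [2,5] S\PP   >
    [2,3] "bone" : (S\PP)/PP
    [3,5] PP   >
      [3,4] "in" : PP/N
      [4,5] "river" : N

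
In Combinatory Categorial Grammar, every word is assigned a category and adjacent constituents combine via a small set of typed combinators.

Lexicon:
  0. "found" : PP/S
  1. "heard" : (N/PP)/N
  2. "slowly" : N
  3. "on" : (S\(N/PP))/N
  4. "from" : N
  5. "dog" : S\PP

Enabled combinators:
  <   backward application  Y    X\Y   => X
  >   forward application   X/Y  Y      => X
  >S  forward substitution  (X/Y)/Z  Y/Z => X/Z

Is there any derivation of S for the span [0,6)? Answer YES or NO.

[0,6] S   <
  [0,5] PP   >
    [0,1] "found" : PP/S
    [1,5] S   <
      [1,3] N/PP   >
        [1,2] "heard" : (N/PP)/N
        [2,3] "slowly" : N
      [3,5] S\(N/PP)   >
        [3,4] "on" : (S\(N/PP))/N
        [4,5] "from" : N
  [5,6] "dog" : S\PP

YES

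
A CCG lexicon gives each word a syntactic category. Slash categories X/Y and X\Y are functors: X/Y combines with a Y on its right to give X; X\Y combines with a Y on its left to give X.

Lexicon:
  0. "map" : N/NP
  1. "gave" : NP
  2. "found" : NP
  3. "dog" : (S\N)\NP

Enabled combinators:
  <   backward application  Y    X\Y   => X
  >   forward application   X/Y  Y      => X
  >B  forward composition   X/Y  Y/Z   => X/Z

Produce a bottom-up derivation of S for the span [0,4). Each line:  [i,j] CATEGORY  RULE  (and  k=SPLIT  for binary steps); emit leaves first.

[0,1] N/NP  lex  "map"
[1,2] NP  lex  "gave"
[0,2] N  >  k=1
[2,3] NP  lex  "found"
[3,4] (S\N)\NP  lex  "dog"
[2,4] S\N  <  k=3
[0,4] S  <  k=2

[0,4] S   <
  [0,2] N   >
    [0,1] "map" : N/NP
    [1,2] "gave" : NP
  [2,4] S\N   <
    [2,3] "found" : NP
    [3,4] "dog" : (S\N)\NP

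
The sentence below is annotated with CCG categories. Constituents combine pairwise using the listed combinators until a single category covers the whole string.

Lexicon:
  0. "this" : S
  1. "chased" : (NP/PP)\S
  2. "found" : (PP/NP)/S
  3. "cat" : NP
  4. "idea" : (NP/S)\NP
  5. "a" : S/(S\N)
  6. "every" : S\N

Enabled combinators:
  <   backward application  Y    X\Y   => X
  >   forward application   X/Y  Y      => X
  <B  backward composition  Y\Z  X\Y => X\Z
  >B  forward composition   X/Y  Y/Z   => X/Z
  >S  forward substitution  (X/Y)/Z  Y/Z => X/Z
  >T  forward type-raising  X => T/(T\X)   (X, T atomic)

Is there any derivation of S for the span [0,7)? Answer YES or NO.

NO

S (NP/PP)\S (PP/NP)/S NP (NP/S)\NP S/(S\N) S\N
CKY chart[0,7] = {N/(N\NP), NP, NP/(NP\NP), NP/(PP\PP), NP/(S\S), PP/(PP\NP), S/(S\NP)}; S ∉ chart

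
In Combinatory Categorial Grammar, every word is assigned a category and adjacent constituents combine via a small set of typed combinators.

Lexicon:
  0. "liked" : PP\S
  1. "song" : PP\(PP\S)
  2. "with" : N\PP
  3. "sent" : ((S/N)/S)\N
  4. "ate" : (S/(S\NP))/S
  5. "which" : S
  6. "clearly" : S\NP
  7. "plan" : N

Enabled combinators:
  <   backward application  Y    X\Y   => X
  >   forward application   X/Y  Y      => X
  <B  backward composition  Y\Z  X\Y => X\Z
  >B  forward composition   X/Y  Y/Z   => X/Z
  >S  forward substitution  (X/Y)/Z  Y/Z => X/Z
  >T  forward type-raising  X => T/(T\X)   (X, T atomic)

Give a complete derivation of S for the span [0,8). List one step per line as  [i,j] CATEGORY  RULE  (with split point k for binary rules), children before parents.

[0,1] PP\S  lex  "liked"
[1,2] PP\(PP\S)  lex  "song"
[0,2] PP  <  k=1
[2,3] N\PP  lex  "with"
[0,3] N  <  k=2
[3,4] ((S/N)/S)\N  lex  "sent"
[0,4] (S/N)/S  <  k=3
[4,5] (S/(S\NP))/S  lex  "ate"
[5,6] S  lex  "which"
[4,6] S/(S\NP)  >  k=5
[6,7] S\NP  lex  "clearly"
[4,7] S  >  k=6
[0,7] S/N  >  k=4
[7,8] N  lex  "plan"
[0,8] S  >  k=7

[0,8] S   >
  [0,7] S/N   >
    [0,4] (S/N)/S   <
      [0,3] N   <
        [0,2] PP   <
          [0,1] "liked" : PP\S
          [1,2] "song" : PP\(PP\S)
        [2,3] "with" : N\PP
      [3,4] "sent" : ((S/N)/S)\N
    [4,7] S   >
      [4,6] S/(S\NP)   >
        [4,5] "ate" : (S/(S\NP))/S
        [5,6] "which" : S
      [6,7] "clearly" : S\NP
  [7,8] "plan" : N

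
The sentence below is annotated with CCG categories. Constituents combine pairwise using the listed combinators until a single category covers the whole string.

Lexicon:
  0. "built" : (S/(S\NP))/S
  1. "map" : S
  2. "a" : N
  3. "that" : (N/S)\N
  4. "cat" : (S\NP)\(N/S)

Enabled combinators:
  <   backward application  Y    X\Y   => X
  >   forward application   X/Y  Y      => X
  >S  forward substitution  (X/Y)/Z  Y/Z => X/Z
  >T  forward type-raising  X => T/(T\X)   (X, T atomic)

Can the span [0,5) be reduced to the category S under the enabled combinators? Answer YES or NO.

YES

[0,5] S   >
  [0,2] S/(S\NP)   >
    [0,1] "built" : (S/(S\NP))/S
    [1,2] "map" : S
  [2,5] S\NP   <
    [2,4] N/S   <
      [2,3] "a" : N
      [3,4] "that" : (N/S)\N
    [4,5] "cat" : (S\NP)\(N/S)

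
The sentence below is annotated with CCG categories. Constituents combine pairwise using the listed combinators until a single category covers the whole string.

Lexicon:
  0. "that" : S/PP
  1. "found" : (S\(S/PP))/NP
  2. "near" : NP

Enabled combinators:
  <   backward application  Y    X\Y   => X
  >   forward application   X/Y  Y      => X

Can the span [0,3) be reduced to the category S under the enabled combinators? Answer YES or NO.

[0,3] S   <
  [0,1] "that" : S/PP
  [1,3] S\(S/PP)   >
    [1,2] "found" : (S\(S/PP))/NP
    [2,3] "near" : NP

YES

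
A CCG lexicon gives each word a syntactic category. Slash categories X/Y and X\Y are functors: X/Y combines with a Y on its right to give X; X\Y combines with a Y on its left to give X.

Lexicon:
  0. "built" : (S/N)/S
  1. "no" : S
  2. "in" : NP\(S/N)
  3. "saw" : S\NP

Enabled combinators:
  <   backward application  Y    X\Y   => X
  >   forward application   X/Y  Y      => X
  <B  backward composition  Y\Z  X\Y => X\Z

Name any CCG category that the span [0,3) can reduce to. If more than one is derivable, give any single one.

NP

[0,4] S   <
  [0,3] NP   <
    [0,2] S/N   >
      [0,1] "built" : (S/N)/S
      [1,2] "no" : S
    [2,3] "in" : NP\(S/N)
  [3,4] "saw" : S\NP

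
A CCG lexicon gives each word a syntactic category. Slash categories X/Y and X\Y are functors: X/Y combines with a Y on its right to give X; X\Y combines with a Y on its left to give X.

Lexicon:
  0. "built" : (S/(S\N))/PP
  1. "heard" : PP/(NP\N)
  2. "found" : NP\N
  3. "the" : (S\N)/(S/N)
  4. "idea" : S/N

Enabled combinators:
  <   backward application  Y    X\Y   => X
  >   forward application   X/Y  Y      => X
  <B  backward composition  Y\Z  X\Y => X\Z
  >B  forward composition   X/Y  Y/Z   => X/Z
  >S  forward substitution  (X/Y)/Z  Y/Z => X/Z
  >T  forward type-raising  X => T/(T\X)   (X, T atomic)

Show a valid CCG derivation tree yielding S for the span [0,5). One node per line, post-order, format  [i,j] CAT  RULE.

[0,1] (S/(S\N))/PP  lex  "built"
[1,2] PP/(NP\N)  lex  "heard"
[2,3] NP\N  lex  "found"
[1,3] PP  >  k=2
[0,3] S/(S\N)  >  k=1
[3,4] (S\N)/(S/N)  lex  "the"
[4,5] S/N  lex  "idea"
[3,5] S\N  >  k=4
[0,5] S  >  k=3

[0,5] S   >
  [0,3] S/(S\N)   >
    [0,1] "built" : (S/(S\N))/PP
    [1,3] PP   >
      [1,2] "heard" : PP/(NP\N)
      [2,3] "found" : NP\N
  [3,5] S\N   >
    [3,4] "the" : (S\N)/(S/N)
    [4,5] "idea" : S/N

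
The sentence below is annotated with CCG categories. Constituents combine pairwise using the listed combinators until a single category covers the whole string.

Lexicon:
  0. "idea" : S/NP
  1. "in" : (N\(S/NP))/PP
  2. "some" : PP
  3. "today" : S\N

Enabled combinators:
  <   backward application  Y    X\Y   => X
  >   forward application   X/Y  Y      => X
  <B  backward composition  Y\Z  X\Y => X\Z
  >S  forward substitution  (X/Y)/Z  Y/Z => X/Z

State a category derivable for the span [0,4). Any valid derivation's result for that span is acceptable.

S

[0,4] S   <
  [0,3] N   <
    [0,1] "idea" : S/NP
    [1,3] N\(S/NP)   >
      [1,2] "in" : (N\(S/NP))/PP
      [2,3] "some" : PP
  [3,4] "today" : S\N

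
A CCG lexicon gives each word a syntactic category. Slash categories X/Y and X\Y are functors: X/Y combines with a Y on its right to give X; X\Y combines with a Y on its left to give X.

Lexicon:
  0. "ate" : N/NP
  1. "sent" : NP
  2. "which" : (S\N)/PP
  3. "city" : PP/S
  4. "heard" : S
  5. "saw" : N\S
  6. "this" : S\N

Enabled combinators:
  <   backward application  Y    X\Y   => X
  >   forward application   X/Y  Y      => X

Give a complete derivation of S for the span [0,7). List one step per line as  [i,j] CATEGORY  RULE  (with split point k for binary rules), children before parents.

[0,7] S   <
  [0,2] N   >
    [0,1] "ate" : N/NP
    [1,2] "sent" : NP
  [2,7] S\N   >
    [2,3] "which" : (S\N)/PP
    [3,7] PP   >
      [3,4] "city" : PP/S
      [4,7] S   <
        [4,6] N   <
          [4,5] "heard" : S
          [5,6] "saw" : N\S
        [6,7] "this" : S\N

[0,1] N/NP  lex  "ate"
[1,2] NP  lex  "sent"
[0,2] N  >  k=1
[2,3] (S\N)/PP  lex  "which"
[3,4] PP/S  lex  "city"
[4,5] S  lex  "heard"
[5,6] N\S  lex  "saw"
[4,6] N  <  k=5
[6,7] S\N  lex  "this"
[4,7] S  <  k=6
[3,7] PP  >  k=4
[2,7] S\N  >  k=3
[0,7] S  <  k=2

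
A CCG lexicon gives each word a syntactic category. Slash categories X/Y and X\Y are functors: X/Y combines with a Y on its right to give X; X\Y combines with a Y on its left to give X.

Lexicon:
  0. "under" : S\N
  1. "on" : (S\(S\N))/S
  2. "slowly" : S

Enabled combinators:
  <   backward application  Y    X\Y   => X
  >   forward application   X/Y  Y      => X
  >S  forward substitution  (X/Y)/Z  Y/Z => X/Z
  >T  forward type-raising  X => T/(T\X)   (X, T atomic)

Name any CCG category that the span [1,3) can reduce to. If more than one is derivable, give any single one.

S\(S\N)

[0,3] S   <
  [0,1] "under" : S\N
  [1,3] S\(S\N)   >
    [1,2] "on" : (S\(S\N))/S
    [2,3] "slowly" : S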